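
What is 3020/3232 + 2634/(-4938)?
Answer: 266653/664984 ≈ 0.40099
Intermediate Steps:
3020/3232 + 2634/(-4938) = 3020*(1/3232) + 2634*(-1/4938) = 755/808 - 439/823 = 266653/664984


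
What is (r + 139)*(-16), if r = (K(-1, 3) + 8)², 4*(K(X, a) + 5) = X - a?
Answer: -2288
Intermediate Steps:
K(X, a) = -5 - a/4 + X/4 (K(X, a) = -5 + (X - a)/4 = -5 + (-a/4 + X/4) = -5 - a/4 + X/4)
r = 4 (r = ((-5 - ¼*3 + (¼)*(-1)) + 8)² = ((-5 - ¾ - ¼) + 8)² = (-6 + 8)² = 2² = 4)
(r + 139)*(-16) = (4 + 139)*(-16) = 143*(-16) = -2288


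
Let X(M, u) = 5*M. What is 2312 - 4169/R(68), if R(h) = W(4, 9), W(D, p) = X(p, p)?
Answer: 99871/45 ≈ 2219.4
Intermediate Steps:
W(D, p) = 5*p
R(h) = 45 (R(h) = 5*9 = 45)
2312 - 4169/R(68) = 2312 - 4169/45 = 99871/45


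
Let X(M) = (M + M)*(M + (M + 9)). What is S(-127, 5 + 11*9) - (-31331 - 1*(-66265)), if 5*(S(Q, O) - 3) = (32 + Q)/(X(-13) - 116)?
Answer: -11387525/326 ≈ -34931.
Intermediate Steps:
X(M) = 2*M*(9 + 2*M) (X(M) = (2*M)*(M + (9 + M)) = (2*M)*(9 + 2*M) = 2*M*(9 + 2*M))
S(Q, O) = 2461/815 + Q/1630 (S(Q, O) = 3 + ((32 + Q)/(2*(-13)*(9 + 2*(-13)) - 116))/5 = 3 + ((32 + Q)/(2*(-13)*(9 - 26) - 116))/5 = 3 + ((32 + Q)/(2*(-13)*(-17) - 116))/5 = 3 + ((32 + Q)/(442 - 116))/5 = 3 + ((32 + Q)/326)/5 = 3 + ((32 + Q)*(1/326))/5 = 3 + (16/163 + Q/326)/5 = 3 + (16/815 + Q/1630) = 2461/815 + Q/1630)
S(-127, 5 + 11*9) - (-31331 - 1*(-66265)) = (2461/815 + (1/1630)*(-127)) - (-31331 - 1*(-66265)) = (2461/815 - 127/1630) - (-31331 + 66265) = 959/326 - 1*34934 = 959/326 - 34934 = -11387525/326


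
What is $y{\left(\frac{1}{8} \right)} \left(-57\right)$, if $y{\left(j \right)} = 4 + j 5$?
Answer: $- \frac{2109}{8} \approx -263.63$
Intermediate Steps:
$y{\left(j \right)} = 4 + 5 j$
$y{\left(\frac{1}{8} \right)} \left(-57\right) = \left(4 + \frac{5}{8}\right) \left(-57\right) = \frac{37}{8} \left(-57\right) = - \frac{2109}{8}$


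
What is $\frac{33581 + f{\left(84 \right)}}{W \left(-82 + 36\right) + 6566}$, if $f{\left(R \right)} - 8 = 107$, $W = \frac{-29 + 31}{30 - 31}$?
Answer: $\frac{16848}{3329} \approx 5.061$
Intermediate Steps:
$W = -2$ ($W = \frac{2}{-1} = 2 \left(-1\right) = -2$)
$f{\left(R \right)} = 115$ ($f{\left(R \right)} = 8 + 107 = 115$)
$\frac{33581 + f{\left(84 \right)}}{W \left(-82 + 36\right) + 6566} = \frac{33581 + 115}{- 2 \left(-82 + 36\right) + 6566} = \frac{33696}{\left(-2\right) \left(-46\right) + 6566} = \frac{33696}{92 + 6566} = \frac{33696}{6658} = 33696 \cdot \frac{1}{6658} = \frac{16848}{3329}$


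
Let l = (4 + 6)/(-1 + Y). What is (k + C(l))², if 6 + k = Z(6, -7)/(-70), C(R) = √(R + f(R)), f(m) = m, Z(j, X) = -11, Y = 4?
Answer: 599843/14700 - 818*√15/105 ≈ 10.633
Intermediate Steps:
l = 10/3 (l = (4 + 6)/(-1 + 4) = 10/3 ≈ 3.3333)
C(R) = √2*√R (C(R) = √(R + R) = √(2*R) = √2*√R)
k = -409/70 (k = -6 - 11/(-70) = -6 - 11*(-1/70) = -6 + 11/70 = -409/70 ≈ -5.8429)
(k + C(l))² = (-409/70 + √2*√(10/3))² = (-409/70 + √2*(√30/3))² = (-409/70 + 2*√15/3)²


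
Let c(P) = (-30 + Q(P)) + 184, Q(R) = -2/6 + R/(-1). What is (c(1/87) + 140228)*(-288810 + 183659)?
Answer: -428076871268/29 ≈ -1.4761e+10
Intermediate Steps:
Q(R) = -⅓ - R (Q(R) = -2*⅙ + R*(-1) = -⅓ - R)
c(P) = 461/3 - P (c(P) = (-30 + (-⅓ - P)) + 184 = (-91/3 - P) + 184 = 461/3 - P)
(c(1/87) + 140228)*(-288810 + 183659) = ((461/3 - 1/87) + 140228)*(-288810 + 183659) = ((461/3 - 1*1/87) + 140228)*(-105151) = ((461/3 - 1/87) + 140228)*(-105151) = (4456/29 + 140228)*(-105151) = (4071068/29)*(-105151) = -428076871268/29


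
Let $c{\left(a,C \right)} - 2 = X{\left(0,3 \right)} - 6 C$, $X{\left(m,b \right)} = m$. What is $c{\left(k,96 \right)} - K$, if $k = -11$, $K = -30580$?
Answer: $30006$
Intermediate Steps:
$c{\left(a,C \right)} = 2 - 6 C$ ($c{\left(a,C \right)} = 2 + \left(0 - 6 C\right) = 2 - 6 C$)
$c{\left(k,96 \right)} - K = \left(2 - 576\right) - -30580 = \left(2 - 576\right) + 30580 = -574 + 30580 = 30006$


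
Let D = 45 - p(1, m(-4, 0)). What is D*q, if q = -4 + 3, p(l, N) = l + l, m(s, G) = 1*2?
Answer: -43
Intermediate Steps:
m(s, G) = 2
p(l, N) = 2*l
q = -1
D = 43 (D = 45 - 2 = 43)
D*q = 43*(-1) = -43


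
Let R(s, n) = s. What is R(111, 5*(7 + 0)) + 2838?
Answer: 2949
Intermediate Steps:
R(111, 5*(7 + 0)) + 2838 = 111 + 2838 = 2949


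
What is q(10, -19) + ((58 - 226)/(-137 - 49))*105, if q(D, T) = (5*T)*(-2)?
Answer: 8830/31 ≈ 284.84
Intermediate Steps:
q(D, T) = -10*T
q(10, -19) + ((58 - 226)/(-137 - 49))*105 = -10*(-19) + ((58 - 226)/(-137 - 49))*105 = 190 - 168/(-186)*105 = 190 - 168*(-1/186)*105 = 190 + (28/31)*105 = 190 + 2940/31 = 8830/31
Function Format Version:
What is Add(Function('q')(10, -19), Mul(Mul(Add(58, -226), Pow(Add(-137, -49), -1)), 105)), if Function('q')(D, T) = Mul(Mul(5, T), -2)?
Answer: Rational(8830, 31) ≈ 284.84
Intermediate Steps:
Function('q')(D, T) = Mul(-10, T)
Add(Function('q')(10, -19), Mul(Mul(Add(58, -226), Pow(Add(-137, -49), -1)), 105)) = Add(Mul(-10, -19), Mul(Mul(Add(58, -226), Pow(Add(-137, -49), -1)), 105)) = Add(190, Mul(Mul(-168, Pow(-186, -1)), 105)) = Add(190, Mul(Mul(-168, Rational(-1, 186)), 105)) = Add(190, Mul(Rational(28, 31), 105)) = Add(190, Rational(2940, 31)) = Rational(8830, 31)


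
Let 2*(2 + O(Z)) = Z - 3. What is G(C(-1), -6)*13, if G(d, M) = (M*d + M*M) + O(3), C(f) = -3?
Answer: 676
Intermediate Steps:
O(Z) = -7/2 + Z/2 (O(Z) = -2 + (Z - 3)/2 = -2 + (-3 + Z)/2 = -2 + (-3/2 + Z/2) = -7/2 + Z/2)
G(d, M) = -2 + M² + M*d (G(d, M) = (M*d + M*M) + (-7/2 + (½)*3) = (M*d + M²) + (-7/2 + 3/2) = (M² + M*d) - 2 = -2 + M² + M*d)
G(C(-1), -6)*13 = (-2 + (-6)² - 6*(-3))*13 = (-2 + 36 + 18)*13 = 52*13 = 676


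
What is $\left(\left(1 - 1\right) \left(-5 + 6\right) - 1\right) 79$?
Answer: $-79$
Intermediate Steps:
$\left(\left(1 - 1\right) \left(-5 + 6\right) - 1\right) 79 = \left(0 \cdot 1 - 1\right) 79 = \left(0 - 1\right) 79 = \left(-1\right) 79 = -79$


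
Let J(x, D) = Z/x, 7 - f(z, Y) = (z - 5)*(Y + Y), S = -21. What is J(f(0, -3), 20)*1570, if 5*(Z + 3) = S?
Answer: 11304/23 ≈ 491.48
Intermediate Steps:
Z = -36/5 (Z = -3 + (⅕)*(-21) = -3 - 21/5 = -36/5 ≈ -7.2000)
f(z, Y) = 7 - 2*Y*(-5 + z) (f(z, Y) = 7 - (z - 5)*(Y + Y) = 7 - (-5 + z)*2*Y = 7 - 2*Y*(-5 + z))
J(x, D) = -36/(5*x)
J(f(0, -3), 20)*1570 = -36/(5*(7 + 10*(-3) - 2*(-3)*0))*1570 = -36/(5*(7 - 30 + 0))*1570 = -36/5/(-23)*1570 = -36/5*(-1/23)*1570 = (36/115)*1570 = 11304/23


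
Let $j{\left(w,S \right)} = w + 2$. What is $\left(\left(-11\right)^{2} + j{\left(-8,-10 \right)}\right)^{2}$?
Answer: $13225$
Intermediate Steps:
$j{\left(w,S \right)} = 2 + w$
$\left(\left(-11\right)^{2} + j{\left(-8,-10 \right)}\right)^{2} = \left(\left(-11\right)^{2} + \left(2 - 8\right)\right)^{2} = \left(121 - 6\right)^{2} = 115^{2} = 13225$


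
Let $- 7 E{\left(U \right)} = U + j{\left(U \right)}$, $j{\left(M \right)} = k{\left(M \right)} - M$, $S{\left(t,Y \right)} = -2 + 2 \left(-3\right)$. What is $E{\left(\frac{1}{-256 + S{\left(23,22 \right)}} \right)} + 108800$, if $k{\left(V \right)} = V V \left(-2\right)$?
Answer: $\frac{26540236801}{243936} \approx 1.088 \cdot 10^{5}$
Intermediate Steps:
$S{\left(t,Y \right)} = -8$ ($S{\left(t,Y \right)} = -2 - 6 = -8$)
$k{\left(V \right)} = - 2 V^{2}$ ($k{\left(V \right)} = V^{2} \left(-2\right) = - 2 V^{2}$)
$j{\left(M \right)} = - M - 2 M^{2}$ ($j{\left(M \right)} = - 2 M^{2} - M = - M - 2 M^{2}$)
$E{\left(U \right)} = - \frac{U}{7} - \frac{U \left(-1 - 2 U\right)}{7}$ ($E{\left(U \right)} = - \frac{U + U \left(-1 - 2 U\right)}{7} = - \frac{U}{7} - \frac{U \left(-1 - 2 U\right)}{7}$)
$E{\left(\frac{1}{-256 + S{\left(23,22 \right)}} \right)} + 108800 = \frac{2 \left(\frac{1}{-256 - 8}\right)^{2}}{7} + 108800 = \frac{2 \left(\frac{1}{-264}\right)^{2}}{7} + 108800 = \frac{2 \left(- \frac{1}{264}\right)^{2}}{7} + 108800 = \frac{2}{7} \cdot \frac{1}{69696} + 108800 = \frac{1}{243936} + 108800 = \frac{26540236801}{243936}$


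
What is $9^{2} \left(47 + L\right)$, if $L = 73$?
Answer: $9720$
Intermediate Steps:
$9^{2} \left(47 + L\right) = 9^{2} \left(47 + 73\right) = 81 \cdot 120 = 9720$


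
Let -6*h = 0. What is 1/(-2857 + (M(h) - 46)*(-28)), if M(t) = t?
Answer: -1/1569 ≈ -0.00063735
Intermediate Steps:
h = 0 (h = -1/6*0 = 0)
1/(-2857 + (M(h) - 46)*(-28)) = 1/(-2857 + (0 - 46)*(-28)) = 1/(-2857 - 46*(-28)) = 1/(-2857 + 1288) = 1/(-1569) = -1/1569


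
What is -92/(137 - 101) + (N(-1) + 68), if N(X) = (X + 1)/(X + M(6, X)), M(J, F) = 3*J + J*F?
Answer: 589/9 ≈ 65.444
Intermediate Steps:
M(J, F) = 3*J + F*J
N(X) = (1 + X)/(18 + 7*X) (N(X) = (X + 1)/(X + 6*(3 + X)) = (1 + X)/(X + (18 + 6*X)) = (1 + X)/(18 + 7*X))
-92/(137 - 101) + (N(-1) + 68) = -92/(137 - 101) + ((1 - 1)/(18 + 7*(-1)) + 68) = -92/36 + (0/(18 - 7) + 68) = -92*1/36 + (0/11 + 68) = -23/9 + ((1/11)*0 + 68) = -23/9 + (0 + 68) = -23/9 + 68 = 589/9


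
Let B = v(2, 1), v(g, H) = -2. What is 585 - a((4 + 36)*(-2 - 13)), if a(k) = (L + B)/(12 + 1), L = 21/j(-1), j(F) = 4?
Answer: 2339/4 ≈ 584.75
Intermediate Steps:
L = 21/4 ≈ 5.2500
B = -2
a(k) = 1/4 (a(k) = (21/4 - 2)/(12 + 1) = (13/4)/13 = (13/4)*(1/13) = 1/4)
585 - a((4 + 36)*(-2 - 13)) = 585 - 1*1/4 = 585 - 1/4 = 2339/4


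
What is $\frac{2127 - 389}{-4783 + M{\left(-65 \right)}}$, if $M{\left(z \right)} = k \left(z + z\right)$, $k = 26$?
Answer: $- \frac{1738}{8163} \approx -0.21291$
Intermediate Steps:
$M{\left(z \right)} = 52 z$ ($M{\left(z \right)} = 26 \left(z + z\right) = 26 \cdot 2 z = 52 z$)
$\frac{2127 - 389}{-4783 + M{\left(-65 \right)}} = \frac{2127 - 389}{-4783 + 52 \left(-65\right)} = \frac{1738}{-4783 - 3380} = \frac{1738}{-8163} = 1738 \left(- \frac{1}{8163}\right) = - \frac{1738}{8163}$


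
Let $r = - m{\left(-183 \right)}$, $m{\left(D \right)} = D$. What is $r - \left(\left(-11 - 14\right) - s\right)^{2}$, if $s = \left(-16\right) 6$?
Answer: $-4858$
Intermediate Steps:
$s = -96$
$r = 183$ ($r = \left(-1\right) \left(-183\right) = 183$)
$r - \left(\left(-11 - 14\right) - s\right)^{2} = 183 - \left(\left(-11 - 14\right) - -96\right)^{2} = 183 - \left(-25 + 96\right)^{2} = 183 - 71^{2} = 183 - 5041 = -4858$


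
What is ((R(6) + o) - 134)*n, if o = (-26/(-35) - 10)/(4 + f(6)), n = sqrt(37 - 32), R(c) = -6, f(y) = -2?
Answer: -5062*sqrt(5)/35 ≈ -323.40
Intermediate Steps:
n = sqrt(5) ≈ 2.2361
o = -162/35 (o = (-26/(-35) - 10)/(4 - 2) = (-26*(-1/35) - 10)/2 = (26/35 - 10)*(1/2) = -324/35*1/2 = -162/35 ≈ -4.6286)
((R(6) + o) - 134)*n = ((-6 - 162/35) - 134)*sqrt(5) = (-372/35 - 134)*sqrt(5) = -5062*sqrt(5)/35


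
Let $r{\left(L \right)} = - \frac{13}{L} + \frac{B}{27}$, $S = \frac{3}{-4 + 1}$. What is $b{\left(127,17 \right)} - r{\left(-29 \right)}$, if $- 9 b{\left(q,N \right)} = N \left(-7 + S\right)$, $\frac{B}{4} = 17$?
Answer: $\frac{9509}{783} \approx 12.144$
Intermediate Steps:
$B = 68$ ($B = 4 \cdot 17 = 68$)
$S = -1$ ($S = \frac{3}{-3} = 3 \left(- \frac{1}{3}\right) = -1$)
$b{\left(q,N \right)} = \frac{8 N}{9}$ ($b{\left(q,N \right)} = - \frac{N \left(-7 - 1\right)}{9} = - \frac{N \left(-8\right)}{9} = - \frac{\left(-8\right) N}{9} = \frac{8 N}{9}$)
$r{\left(L \right)} = \frac{68}{27} - \frac{13}{L}$ ($r{\left(L \right)} = - \frac{13}{L} + \frac{68}{27} = \frac{68}{27} - \frac{13}{L}$)
$b{\left(127,17 \right)} - r{\left(-29 \right)} = \frac{8}{9} \cdot 17 - \left(\frac{68}{27} - \frac{13}{-29}\right) = \frac{136}{9} - \left(\frac{68}{27} - - \frac{13}{29}\right) = \frac{136}{9} - \left(\frac{68}{27} + \frac{13}{29}\right) = \frac{136}{9} - \frac{2323}{783} = \frac{9509}{783}$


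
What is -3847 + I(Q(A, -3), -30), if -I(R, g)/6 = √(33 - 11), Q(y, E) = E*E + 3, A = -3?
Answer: -3847 - 6*√22 ≈ -3875.1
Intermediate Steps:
Q(y, E) = 3 + E² (Q(y, E) = E² + 3 = 3 + E²)
I(R, g) = -6*√22 (I(R, g) = -6*√(33 - 11) = -6*√22)
-3847 + I(Q(A, -3), -30) = -3847 - 6*√22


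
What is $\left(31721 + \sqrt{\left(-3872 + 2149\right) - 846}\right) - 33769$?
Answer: $-2048 + i \sqrt{2569} \approx -2048.0 + 50.685 i$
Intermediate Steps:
$\left(31721 + \sqrt{\left(-3872 + 2149\right) - 846}\right) - 33769 = \left(31721 + \sqrt{-1723 - 846}\right) - 33769 = \left(31721 + \sqrt{-2569}\right) - 33769 = \left(31721 + i \sqrt{2569}\right) - 33769 = -2048 + i \sqrt{2569}$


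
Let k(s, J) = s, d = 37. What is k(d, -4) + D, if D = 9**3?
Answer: 766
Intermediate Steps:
D = 729
k(d, -4) + D = 37 + 729 = 766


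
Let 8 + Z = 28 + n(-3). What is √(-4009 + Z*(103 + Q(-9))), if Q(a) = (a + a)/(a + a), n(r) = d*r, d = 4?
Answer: 3*I*√353 ≈ 56.365*I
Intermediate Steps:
n(r) = 4*r
Q(a) = 1 (Q(a) = (2*a)/((2*a)) = (2*a)*(1/(2*a)) = 1)
Z = 8 (Z = -8 + (28 + 4*(-3)) = -8 + (28 - 12) = -8 + 16 = 8)
√(-4009 + Z*(103 + Q(-9))) = √(-4009 + 8*(103 + 1)) = √(-4009 + 8*104) = √(-4009 + 832) = √(-3177) = 3*I*√353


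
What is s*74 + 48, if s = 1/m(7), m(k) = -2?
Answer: 11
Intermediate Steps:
s = -½ (s = 1/(-2) = -½ ≈ -0.50000)
s*74 + 48 = -½*74 + 48 = -37 + 48 = 11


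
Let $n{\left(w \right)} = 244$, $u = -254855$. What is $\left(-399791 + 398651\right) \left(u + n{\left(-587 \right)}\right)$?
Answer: $290256540$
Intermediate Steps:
$\left(-399791 + 398651\right) \left(u + n{\left(-587 \right)}\right) = \left(-399791 + 398651\right) \left(-254855 + 244\right) = \left(-1140\right) \left(-254611\right) = 290256540$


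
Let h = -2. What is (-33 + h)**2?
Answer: 1225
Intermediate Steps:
(-33 + h)**2 = (-33 - 2)**2 = (-35)**2 = 1225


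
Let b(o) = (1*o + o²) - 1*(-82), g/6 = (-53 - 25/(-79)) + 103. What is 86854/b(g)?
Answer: 271027907/285609206 ≈ 0.94895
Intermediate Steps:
g = 23850/79 (g = 6*((-53 - 25/(-79)) + 103) = 6*((-53 - 25*(-1/79)) + 103) = 6*((-53 + 25/79) + 103) = 6*(-4162/79 + 103) = 6*(3975/79) = 23850/79 ≈ 301.90)
b(o) = 82 + o + o² (b(o) = (o + o²) + 82 = 82 + o + o²)
86854/b(g) = 86854/(82 + 23850/79 + (23850/79)²) = 86854/(82 + 23850/79 + 568822500/6241) = 86854/(571218412/6241) = 86854*(6241/571218412) = 271027907/285609206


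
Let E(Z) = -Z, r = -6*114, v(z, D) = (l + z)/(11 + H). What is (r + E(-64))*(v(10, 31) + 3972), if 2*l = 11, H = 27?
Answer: -46794965/19 ≈ -2.4629e+6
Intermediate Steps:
l = 11/2 (l = (½)*11 = 11/2 ≈ 5.5000)
v(z, D) = 11/76 + z/38 (v(z, D) = (11/2 + z)/(11 + 27) = (11/2 + z)/38 = (11/2 + z)*(1/38) = 11/76 + z/38)
r = -684
(r + E(-64))*(v(10, 31) + 3972) = (-684 - 1*(-64))*((11/76 + (1/38)*10) + 3972) = (-684 + 64)*((11/76 + 5/19) + 3972) = -620*(31/76 + 3972) = -620*301903/76 = -46794965/19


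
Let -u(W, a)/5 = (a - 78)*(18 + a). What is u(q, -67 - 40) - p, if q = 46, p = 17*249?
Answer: -86558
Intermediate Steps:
p = 4233
u(W, a) = -5*(-78 + a)*(18 + a) (u(W, a) = -5*(a - 78)*(18 + a) = -5*(-78 + a)*(18 + a))
u(q, -67 - 40) - p = (7020 - 5*(-67 - 40)² + 300*(-67 - 40)) - 1*4233 = (7020 - 5*(-107)² + 300*(-107)) - 4233 = (7020 - 5*11449 - 32100) - 4233 = (7020 - 57245 - 32100) - 4233 = -82325 - 4233 = -86558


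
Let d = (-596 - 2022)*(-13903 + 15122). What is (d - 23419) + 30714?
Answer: -3184047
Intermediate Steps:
d = -3191342 (d = -2618*1219 = -3191342)
(d - 23419) + 30714 = (-3191342 - 23419) + 30714 = -3214761 + 30714 = -3184047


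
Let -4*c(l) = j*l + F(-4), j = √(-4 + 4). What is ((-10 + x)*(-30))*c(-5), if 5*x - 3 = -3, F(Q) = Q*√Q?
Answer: 600*I ≈ 600.0*I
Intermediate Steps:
j = 0 (j = √0 = 0)
F(Q) = Q^(3/2)
x = 0 (x = ⅗ + (⅕)*(-3) = ⅗ - ⅗ = 0)
c(l) = 2*I (c(l) = -(0*l + (-4)^(3/2))/4 = -(0 - 8*I)/4 = -(-2)*I = 2*I)
((-10 + x)*(-30))*c(-5) = ((-10 + 0)*(-30))*(2*I) = (-10*(-30))*(2*I) = 300*(2*I) = 600*I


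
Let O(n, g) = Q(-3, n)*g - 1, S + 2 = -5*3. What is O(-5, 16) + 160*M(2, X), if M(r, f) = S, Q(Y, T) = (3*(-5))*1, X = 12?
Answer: -2961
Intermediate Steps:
Q(Y, T) = -15 (Q(Y, T) = -15*1 = -15)
S = -17 (S = -2 - 5*3 = -2 - 15 = -17)
O(n, g) = -1 - 15*g (O(n, g) = -15*g - 1 = -1 - 15*g)
M(r, f) = -17
O(-5, 16) + 160*M(2, X) = (-1 - 15*16) + 160*(-17) = (-1 - 240) - 2720 = -241 - 2720 = -2961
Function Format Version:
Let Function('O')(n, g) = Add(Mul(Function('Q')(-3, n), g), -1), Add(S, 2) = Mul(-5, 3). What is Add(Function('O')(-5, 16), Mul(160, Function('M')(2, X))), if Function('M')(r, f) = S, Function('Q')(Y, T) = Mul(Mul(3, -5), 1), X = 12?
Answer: -2961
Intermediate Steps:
Function('Q')(Y, T) = -15 (Function('Q')(Y, T) = Mul(-15, 1) = -15)
S = -17 (S = Add(-2, Mul(-5, 3)) = Add(-2, -15) = -17)
Function('O')(n, g) = Add(-1, Mul(-15, g)) (Function('O')(n, g) = Add(Mul(-15, g), -1) = Add(-1, Mul(-15, g)))
Function('M')(r, f) = -17
Add(Function('O')(-5, 16), Mul(160, Function('M')(2, X))) = Add(Add(-1, Mul(-15, 16)), Mul(160, -17)) = Add(Add(-1, -240), -2720) = Add(-241, -2720) = -2961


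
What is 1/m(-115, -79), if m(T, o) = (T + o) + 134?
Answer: -1/60 ≈ -0.016667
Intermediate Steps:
m(T, o) = 134 + T + o
1/m(-115, -79) = 1/(134 - 115 - 79) = 1/(-60) = -1/60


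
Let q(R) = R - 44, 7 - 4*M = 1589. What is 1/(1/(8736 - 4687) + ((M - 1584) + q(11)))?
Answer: -8098/16297223 ≈ -0.00049689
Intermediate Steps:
M = -791/2 (M = 7/4 - ¼*1589 = 7/4 - 1589/4 = -791/2 ≈ -395.50)
q(R) = -44 + R
1/(1/(8736 - 4687) + ((M - 1584) + q(11))) = 1/(1/(8736 - 4687) + ((-791/2 - 1584) + (-44 + 11))) = 1/(1/4049 + (-3959/2 - 33)) = 1/(1/4049 - 4025/2) = 1/(-16297223/8098) = -8098/16297223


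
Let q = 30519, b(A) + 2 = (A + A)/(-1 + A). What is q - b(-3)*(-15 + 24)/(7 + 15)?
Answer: 1342845/44 ≈ 30519.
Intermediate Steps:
b(A) = -2 + 2*A/(-1 + A) (b(A) = -2 + (A + A)/(-1 + A) = -2 + (2*A)/(-1 + A) = -2 + 2*A/(-1 + A))
q - b(-3)*(-15 + 24)/(7 + 15) = 30519 - 2/(-1 - 3)*(-15 + 24)/(7 + 15) = 30519 - 2/(-4)*9/22 = 30519 - 2*(-1/4)*9*(1/22) = 30519 - (-1)*9/(2*22) = 30519 - 1*(-9/44) = 30519 + 9/44 = 1342845/44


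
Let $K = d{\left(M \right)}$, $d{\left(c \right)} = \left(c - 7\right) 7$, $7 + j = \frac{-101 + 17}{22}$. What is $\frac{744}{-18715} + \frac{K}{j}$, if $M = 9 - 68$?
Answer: $\frac{13574442}{318155} \approx 42.666$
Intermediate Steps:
$M = -59$ ($M = 9 - 68 = -59$)
$j = - \frac{119}{11}$ ($j = -7 + \frac{-101 + 17}{22} = -7 - \frac{42}{11} = - \frac{119}{11} \approx -10.818$)
$d{\left(c \right)} = -49 + 7 c$ ($d{\left(c \right)} = \left(-7 + c\right) 7 = -49 + 7 c$)
$K = -462$ ($K = -49 + 7 \left(-59\right) = -49 - 413 = -462$)
$\frac{744}{-18715} + \frac{K}{j} = \frac{744}{-18715} - \frac{462}{- \frac{119}{11}} = 744 \left(- \frac{1}{18715}\right) - - \frac{726}{17} = - \frac{744}{18715} + \frac{726}{17} = \frac{13574442}{318155}$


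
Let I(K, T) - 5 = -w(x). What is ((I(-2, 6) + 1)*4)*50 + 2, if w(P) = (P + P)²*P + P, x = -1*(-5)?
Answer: -99798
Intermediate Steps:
x = 5
w(P) = P + 4*P³ (w(P) = (2*P)²*P + P = (4*P²)*P + P = 4*P³ + P = P + 4*P³)
I(K, T) = -500 (I(K, T) = 5 - (5 + 4*5³) = 5 - (5 + 4*125) = 5 - (5 + 500) = 5 - 1*505 = 5 - 505 = -500)
((I(-2, 6) + 1)*4)*50 + 2 = ((-500 + 1)*4)*50 + 2 = -499*4*50 + 2 = -1996*50 + 2 = -99800 + 2 = -99798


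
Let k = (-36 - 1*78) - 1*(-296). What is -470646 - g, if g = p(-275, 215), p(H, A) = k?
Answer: -470828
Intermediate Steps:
k = 182 (k = (-36 - 78) + 296 = -114 + 296 = 182)
p(H, A) = 182
g = 182
-470646 - g = -470646 - 1*182 = -470646 - 182 = -470828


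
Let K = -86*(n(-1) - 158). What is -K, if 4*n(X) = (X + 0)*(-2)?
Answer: -13545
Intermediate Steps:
n(X) = -X/2 (n(X) = ((X + 0)*(-2))/4 = (X*(-2))/4 = (-2*X)/4 = -X/2)
K = 13545 (K = -86*(-½*(-1) - 158) = -86*(½ - 158) = -86*(-315/2) = 13545)
-K = -1*13545 = -13545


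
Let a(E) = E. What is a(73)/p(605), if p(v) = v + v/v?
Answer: 73/606 ≈ 0.12046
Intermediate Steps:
p(v) = 1 + v (p(v) = v + 1 = 1 + v)
a(73)/p(605) = 73/(1 + 605) = 73/606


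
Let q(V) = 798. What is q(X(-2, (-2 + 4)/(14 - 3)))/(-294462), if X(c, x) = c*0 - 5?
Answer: -1/369 ≈ -0.0027100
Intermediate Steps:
X(c, x) = -5 (X(c, x) = 0 - 5 = -5)
q(X(-2, (-2 + 4)/(14 - 3)))/(-294462) = 798/(-294462) = 798*(-1/294462) = -1/369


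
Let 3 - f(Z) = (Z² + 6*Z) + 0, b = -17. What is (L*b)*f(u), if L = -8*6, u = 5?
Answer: -42432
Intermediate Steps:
L = -48
f(Z) = 3 - Z² - 6*Z (f(Z) = 3 - ((Z² + 6*Z) + 0) = 3 - (Z² + 6*Z) = 3 + (-Z² - 6*Z) = 3 - Z² - 6*Z)
(L*b)*f(u) = (-48*(-17))*(3 - 1*5² - 6*5) = 816*(3 - 1*25 - 30) = 816*(3 - 25 - 30) = 816*(-52) = -42432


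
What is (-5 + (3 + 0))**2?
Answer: 4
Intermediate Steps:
(-5 + (3 + 0))**2 = (-5 + 3)**2 = (-2)**2 = 4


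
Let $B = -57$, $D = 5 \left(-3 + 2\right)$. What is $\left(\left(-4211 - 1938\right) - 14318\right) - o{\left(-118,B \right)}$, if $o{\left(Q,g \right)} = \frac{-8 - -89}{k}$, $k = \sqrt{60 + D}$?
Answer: $-20467 - \frac{81 \sqrt{55}}{55} \approx -20478.0$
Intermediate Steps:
$D = -5$ ($D = 5 \left(-1\right) = -5$)
$k = \sqrt{55}$ ($k = \sqrt{60 - 5} = \sqrt{55} \approx 7.4162$)
$o{\left(Q,g \right)} = \frac{81 \sqrt{55}}{55}$ ($o{\left(Q,g \right)} = \frac{-8 - -89}{\sqrt{55}} = \left(-8 + 89\right) \frac{\sqrt{55}}{55} = 81 \frac{\sqrt{55}}{55} = \frac{81 \sqrt{55}}{55}$)
$\left(\left(-4211 - 1938\right) - 14318\right) - o{\left(-118,B \right)} = \left(\left(-4211 - 1938\right) - 14318\right) - \frac{81 \sqrt{55}}{55} = \left(-6149 - 14318\right) - \frac{81 \sqrt{55}}{55} = -20467 - \frac{81 \sqrt{55}}{55}$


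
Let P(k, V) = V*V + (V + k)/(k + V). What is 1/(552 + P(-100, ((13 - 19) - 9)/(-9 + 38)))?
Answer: 841/465298 ≈ 0.0018074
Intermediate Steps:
P(k, V) = 1 + V² (P(k, V) = V² + (V + k)/(V + k) = V² + 1 = 1 + V²)
1/(552 + P(-100, ((13 - 19) - 9)/(-9 + 38))) = 1/(552 + (1 + (((13 - 19) - 9)/(-9 + 38))²)) = 1/(552 + (1 + ((-6 - 9)/29)²)) = 1/(552 + (1 + (-15*1/29)²)) = 1/(552 + (1 + (-15/29)²)) = 1/(552 + (1 + 225/841)) = 1/(552 + 1066/841) = 1/(465298/841) = 841/465298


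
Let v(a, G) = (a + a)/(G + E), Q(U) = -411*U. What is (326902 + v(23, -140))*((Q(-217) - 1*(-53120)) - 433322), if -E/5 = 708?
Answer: -1522134110277/16 ≈ -9.5133e+10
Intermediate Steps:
E = -3540 (E = -5*708 = -3540)
v(a, G) = 2*a/(-3540 + G) (v(a, G) = (a + a)/(G - 3540) = (2*a)/(-3540 + G) = 2*a/(-3540 + G))
(326902 + v(23, -140))*((Q(-217) - 1*(-53120)) - 433322) = (326902 + 2*23/(-3540 - 140))*((-411*(-217) - 1*(-53120)) - 433322) = (326902 + 2*23/(-3680))*((89187 + 53120) - 433322) = (326902 + 2*23*(-1/3680))*(142307 - 433322) = (326902 - 1/80)*(-291015) = (26152159/80)*(-291015) = -1522134110277/16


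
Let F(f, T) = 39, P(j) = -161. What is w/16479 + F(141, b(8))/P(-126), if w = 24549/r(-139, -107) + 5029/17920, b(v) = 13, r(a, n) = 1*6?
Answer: 5886421/970283520 ≈ 0.0060667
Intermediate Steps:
r(a, n) = 6
w = 73324709/17920 (w = 24549/6 + 5029/17920 = 24549*(⅙) + 5029*(1/17920) = 8183/2 + 5029/17920 = 73324709/17920 ≈ 4091.8)
w/16479 + F(141, b(8))/P(-126) = (73324709/17920)/16479 + 39/(-161) = (73324709/17920)*(1/16479) + 39*(-1/161) = 73324709/295303680 - 39/161 = 5886421/970283520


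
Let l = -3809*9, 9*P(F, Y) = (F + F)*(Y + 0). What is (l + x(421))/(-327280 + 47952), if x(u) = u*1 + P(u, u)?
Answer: -3553/179568 ≈ -0.019786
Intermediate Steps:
P(F, Y) = 2*F*Y/9 (P(F, Y) = ((F + F)*(Y + 0))/9 = ((2*F)*Y)/9 = (2*F*Y)/9 = 2*F*Y/9)
l = -34281
x(u) = u + 2*u²/9 (x(u) = u*1 + 2*u*u/9 = u + 2*u²/9)
(l + x(421))/(-327280 + 47952) = (-34281 + (⅑)*421*(9 + 2*421))/(-327280 + 47952) = (-34281 + (⅑)*421*(9 + 842))/(-279328) = (-34281 + (⅑)*421*851)*(-1/279328) = (-34281 + 358271/9)*(-1/279328) = (49742/9)*(-1/279328) = -3553/179568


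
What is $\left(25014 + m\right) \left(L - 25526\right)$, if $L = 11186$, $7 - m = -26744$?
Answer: $-742310100$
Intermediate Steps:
$m = 26751$ ($m = 7 - -26744 = 7 + 26744 = 26751$)
$\left(25014 + m\right) \left(L - 25526\right) = \left(25014 + 26751\right) \left(11186 - 25526\right) = 51765 \left(-14340\right) = -742310100$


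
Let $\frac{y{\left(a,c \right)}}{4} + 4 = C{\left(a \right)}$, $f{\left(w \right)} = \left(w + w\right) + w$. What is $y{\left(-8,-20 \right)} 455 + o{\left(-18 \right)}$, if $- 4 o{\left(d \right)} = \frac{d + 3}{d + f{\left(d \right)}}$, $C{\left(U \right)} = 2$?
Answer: $- \frac{349445}{96} \approx -3640.1$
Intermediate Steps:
$f{\left(w \right)} = 3 w$ ($f{\left(w \right)} = 2 w + w = 3 w$)
$y{\left(a,c \right)} = -8$ ($y{\left(a,c \right)} = -16 + 4 \cdot 2 = -16 + 8 = -8$)
$o{\left(d \right)} = - \frac{3 + d}{16 d}$ ($o{\left(d \right)} = - \frac{\left(d + 3\right) \frac{1}{d + 3 d}}{4} = - \frac{\left(3 + d\right) \frac{1}{4 d}}{4} = - \frac{\frac{1}{4} \frac{1}{d} \left(3 + d\right)}{4} = - \frac{3 + d}{16 d}$)
$y{\left(-8,-20 \right)} 455 + o{\left(-18 \right)} = \left(-8\right) 455 + \frac{-3 - -18}{16 \left(-18\right)} = -3640 + \frac{1}{16} \left(- \frac{1}{18}\right) \left(-3 + 18\right) = -3640 + \frac{1}{16} \left(- \frac{1}{18}\right) 15 = -3640 - \frac{5}{96} = - \frac{349445}{96}$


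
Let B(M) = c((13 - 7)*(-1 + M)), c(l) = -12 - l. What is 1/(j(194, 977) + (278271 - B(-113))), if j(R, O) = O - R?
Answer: 1/278382 ≈ 3.5922e-6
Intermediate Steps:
B(M) = -6 - 6*M (B(M) = -12 - (13 - 7)*(-1 + M) = -12 - 6*(-1 + M) = -12 - (-6 + 6*M) = -12 + (6 - 6*M) = -6 - 6*M)
1/(j(194, 977) + (278271 - B(-113))) = 1/((977 - 1*194) + (278271 - (-6 - 6*(-113)))) = 1/((977 - 194) + (278271 - (-6 + 678))) = 1/(783 + (278271 - 1*672)) = 1/(783 + (278271 - 672)) = 1/(783 + 277599) = 1/278382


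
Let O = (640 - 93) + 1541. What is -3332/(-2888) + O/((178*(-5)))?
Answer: -383083/321290 ≈ -1.1923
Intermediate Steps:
O = 2088 (O = 547 + 1541 = 2088)
-3332/(-2888) + O/((178*(-5))) = -3332/(-2888) + 2088/((178*(-5))) = -3332*(-1/2888) + 2088/(-890) = 833/722 + 2088*(-1/890) = 833/722 - 1044/445 = -383083/321290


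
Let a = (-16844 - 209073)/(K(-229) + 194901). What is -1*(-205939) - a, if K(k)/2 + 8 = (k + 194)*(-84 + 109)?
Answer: 39774254682/193135 ≈ 2.0594e+5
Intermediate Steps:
K(k) = 9684 + 50*k (K(k) = -16 + 2*((k + 194)*(-84 + 109)) = -16 + 2*((194 + k)*25) = -16 + 2*(4850 + 25*k) = -16 + (9700 + 50*k) = 9684 + 50*k)
a = -225917/193135 (a = (-16844 - 209073)/((9684 + 50*(-229)) + 194901) = -225917/((9684 - 11450) + 194901) = -225917/(-1766 + 194901) = -225917/193135 ≈ -1.1697)
-1*(-205939) - a = -1*(-205939) - 1*(-225917/193135) = 205939 + 225917/193135 = 39774254682/193135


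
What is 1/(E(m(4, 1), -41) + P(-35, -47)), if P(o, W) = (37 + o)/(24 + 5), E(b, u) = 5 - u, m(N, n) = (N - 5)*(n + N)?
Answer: 29/1336 ≈ 0.021707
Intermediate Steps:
m(N, n) = (-5 + N)*(N + n)
P(o, W) = 37/29 + o/29 (P(o, W) = (37 + o)/29 = (37 + o)*(1/29) = 37/29 + o/29)
1/(E(m(4, 1), -41) + P(-35, -47)) = 1/((5 - 1*(-41)) + (37/29 + (1/29)*(-35))) = 1/((5 + 41) + (37/29 - 35/29)) = 1/(46 + 2/29) = 1/(1336/29) = 29/1336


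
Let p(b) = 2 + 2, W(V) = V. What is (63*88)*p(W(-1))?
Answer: 22176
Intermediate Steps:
p(b) = 4
(63*88)*p(W(-1)) = (63*88)*4 = 5544*4 = 22176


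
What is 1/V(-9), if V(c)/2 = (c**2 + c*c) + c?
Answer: 1/306 ≈ 0.0032680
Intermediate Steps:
V(c) = 2*c + 4*c**2 (V(c) = 2*((c**2 + c*c) + c) = 2*((c**2 + c**2) + c) = 2*(2*c**2 + c) = 2*(c + 2*c**2) = 2*c + 4*c**2)
1/V(-9) = 1/(2*(-9)*(1 + 2*(-9))) = 1/(2*(-9)*(1 - 18)) = 1/(2*(-9)*(-17)) = 1/306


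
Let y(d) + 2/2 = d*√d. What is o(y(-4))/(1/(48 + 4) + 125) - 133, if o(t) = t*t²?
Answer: -854701/6501 + 25376*I/6501 ≈ -131.47 + 3.9034*I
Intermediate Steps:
y(d) = -1 + d^(3/2) (y(d) = -1 + d*√d = -1 + d^(3/2))
o(t) = t³
o(y(-4))/(1/(48 + 4) + 125) - 133 = (-1 + (-4)^(3/2))³/(1/(48 + 4) + 125) - 133 = (-1 - 8*I)³/(1/52 + 125) - 133 = (-1 - 8*I)³/(6501/52) - 133 = 52*(-1 - 8*I)³/6501 - 133 = -133 + 52*(-1 - 8*I)³/6501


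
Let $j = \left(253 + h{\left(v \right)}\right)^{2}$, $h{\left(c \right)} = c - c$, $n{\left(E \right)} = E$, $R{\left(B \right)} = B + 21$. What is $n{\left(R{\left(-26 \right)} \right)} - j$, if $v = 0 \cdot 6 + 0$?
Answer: $-64014$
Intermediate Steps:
$R{\left(B \right)} = 21 + B$
$v = 0$ ($v = 0 + 0 = 0$)
$h{\left(c \right)} = 0$
$j = 64009$ ($j = \left(253 + 0\right)^{2} = 253^{2} = 64009$)
$n{\left(R{\left(-26 \right)} \right)} - j = \left(21 - 26\right) - 64009 = -5 - 64009 = -64014$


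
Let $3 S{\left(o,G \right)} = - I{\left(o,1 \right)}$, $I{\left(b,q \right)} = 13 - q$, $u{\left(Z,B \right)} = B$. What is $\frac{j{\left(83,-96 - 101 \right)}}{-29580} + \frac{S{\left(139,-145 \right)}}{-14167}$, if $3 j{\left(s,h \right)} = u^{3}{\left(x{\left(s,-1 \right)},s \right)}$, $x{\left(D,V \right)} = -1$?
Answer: $- \frac{8100151469}{1257179580} \approx -6.4431$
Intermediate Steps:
$S{\left(o,G \right)} = -4$ ($S{\left(o,G \right)} = \frac{\left(-1\right) \left(13 - 1\right)}{3} = \frac{\left(-1\right) 12}{3} = \frac{1}{3} \left(-12\right) = -4$)
$j{\left(s,h \right)} = \frac{s^{3}}{3}$
$\frac{j{\left(83,-96 - 101 \right)}}{-29580} + \frac{S{\left(139,-145 \right)}}{-14167} = \frac{\frac{1}{3} \cdot 83^{3}}{-29580} - \frac{4}{-14167} = \frac{1}{3} \cdot 571787 \left(- \frac{1}{29580}\right) - - \frac{4}{14167} = \frac{571787}{3} \left(- \frac{1}{29580}\right) + \frac{4}{14167} = - \frac{571787}{88740} + \frac{4}{14167} = - \frac{8100151469}{1257179580}$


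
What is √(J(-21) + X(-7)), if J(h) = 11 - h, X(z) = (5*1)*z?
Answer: I*√3 ≈ 1.732*I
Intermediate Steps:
X(z) = 5*z
√(J(-21) + X(-7)) = √((11 - 1*(-21)) + 5*(-7)) = √((11 + 21) - 35) = √(32 - 35) = √(-3) = I*√3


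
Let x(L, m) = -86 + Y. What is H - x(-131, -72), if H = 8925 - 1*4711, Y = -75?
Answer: 4375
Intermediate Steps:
x(L, m) = -161 (x(L, m) = -86 - 75 = -161)
H = 4214 (H = 8925 - 4711 = 4214)
H - x(-131, -72) = 4214 - 1*(-161) = 4214 + 161 = 4375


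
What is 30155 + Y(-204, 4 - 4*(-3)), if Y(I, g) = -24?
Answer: 30131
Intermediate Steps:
30155 + Y(-204, 4 - 4*(-3)) = 30155 - 24 = 30131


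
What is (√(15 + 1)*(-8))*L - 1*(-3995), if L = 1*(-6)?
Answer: 4187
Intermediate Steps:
L = -6
(√(15 + 1)*(-8))*L - 1*(-3995) = (√(15 + 1)*(-8))*(-6) - 1*(-3995) = (√16*(-8))*(-6) + 3995 = (4*(-8))*(-6) + 3995 = -32*(-6) + 3995 = 192 + 3995 = 4187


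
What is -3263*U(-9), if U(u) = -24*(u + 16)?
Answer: 548184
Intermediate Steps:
U(u) = -384 - 24*u (U(u) = -24*(16 + u) = -384 - 24*u)
-3263*U(-9) = -3263*(-384 - 24*(-9)) = -3263*(-384 + 216) = -3263*(-168) = 548184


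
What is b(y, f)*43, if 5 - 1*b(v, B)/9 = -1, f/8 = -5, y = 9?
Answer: 2322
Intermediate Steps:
f = -40 (f = 8*(-5) = -40)
b(v, B) = 54 (b(v, B) = 45 - 9*(-1) = 45 + 9 = 54)
b(y, f)*43 = 54*43 = 2322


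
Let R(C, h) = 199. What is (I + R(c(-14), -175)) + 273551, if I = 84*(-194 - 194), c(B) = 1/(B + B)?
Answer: 241158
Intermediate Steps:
c(B) = 1/(2*B)
I = -32592 (I = 84*(-388) = -32592)
(I + R(c(-14), -175)) + 273551 = (-32592 + 199) + 273551 = -32393 + 273551 = 241158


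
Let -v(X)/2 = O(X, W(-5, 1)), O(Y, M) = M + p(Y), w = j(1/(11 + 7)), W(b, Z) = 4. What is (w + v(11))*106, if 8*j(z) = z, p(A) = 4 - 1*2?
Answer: -91531/72 ≈ -1271.3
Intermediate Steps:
p(A) = 2 (p(A) = 4 - 2 = 2)
j(z) = z/8
w = 1/144 (w = 1/(8*(11 + 7)) = (1/8)/18 = (1/8)*(1/18) = 1/144 ≈ 0.0069444)
O(Y, M) = 2 + M (O(Y, M) = M + 2 = 2 + M)
v(X) = -12 (v(X) = -2*(2 + 4) = -2*6 = -12)
(w + v(11))*106 = (1/144 - 12)*106 = -1727/144*106 = -91531/72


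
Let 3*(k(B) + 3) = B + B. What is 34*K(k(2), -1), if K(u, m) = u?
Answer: -170/3 ≈ -56.667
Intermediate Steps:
k(B) = -3 + 2*B/3 (k(B) = -3 + (B + B)/3 = -3 + (2*B)/3 = -3 + 2*B/3)
34*K(k(2), -1) = 34*(-3 + (2/3)*2) = 34*(-3 + 4/3) = 34*(-5/3) = -170/3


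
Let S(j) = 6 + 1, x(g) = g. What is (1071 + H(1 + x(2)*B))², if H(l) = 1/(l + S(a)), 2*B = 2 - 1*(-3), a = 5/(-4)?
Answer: 193877776/169 ≈ 1.1472e+6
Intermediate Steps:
a = -5/4 (a = 5*(-¼) = -5/4 ≈ -1.2500)
B = 5/2 (B = (2 - 1*(-3))/2 = (2 + 3)/2 = (½)*5 = 5/2 ≈ 2.5000)
S(j) = 7
H(l) = 1/(7 + l) (H(l) = 1/(l + 7) = 1/(7 + l))
(1071 + H(1 + x(2)*B))² = (1071 + 1/(7 + (1 + 2*(5/2))))² = (1071 + 1/(7 + (1 + 5)))² = (1071 + 1/(7 + 6))² = (1071 + 1/13)² = (13924/13)² = 193877776/169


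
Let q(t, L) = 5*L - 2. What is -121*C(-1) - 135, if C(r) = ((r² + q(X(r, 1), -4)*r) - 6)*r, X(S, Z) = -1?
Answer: 1922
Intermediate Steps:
q(t, L) = -2 + 5*L
C(r) = r*(-6 + r² - 22*r) (C(r) = ((r² + (-2 + 5*(-4))*r) - 6)*r = ((r² + (-2 - 20)*r) - 6)*r = ((r² - 22*r) - 6)*r = (-6 + r² - 22*r)*r = r*(-6 + r² - 22*r))
-121*C(-1) - 135 = -(-121)*(-6 + (-1)² - 22*(-1)) - 135 = -(-121)*(-6 + 1 + 22) - 135 = -(-121)*17 - 135 = -121*(-17) - 135 = 2057 - 135 = 1922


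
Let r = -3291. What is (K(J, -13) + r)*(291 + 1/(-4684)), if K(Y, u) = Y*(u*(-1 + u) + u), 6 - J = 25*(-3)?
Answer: 7086460557/2342 ≈ 3.0258e+6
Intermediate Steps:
J = 81 (J = 6 - 25*(-3) = 6 - 1*(-75) = 6 + 75 = 81)
K(Y, u) = Y*(u + u*(-1 + u))
(K(J, -13) + r)*(291 + 1/(-4684)) = (81*(-13)² - 3291)*(291 + 1/(-4684)) = (81*169 - 3291)*(291 - 1/4684) = (13689 - 3291)*(1363043/4684) = 10398*(1363043/4684) = 7086460557/2342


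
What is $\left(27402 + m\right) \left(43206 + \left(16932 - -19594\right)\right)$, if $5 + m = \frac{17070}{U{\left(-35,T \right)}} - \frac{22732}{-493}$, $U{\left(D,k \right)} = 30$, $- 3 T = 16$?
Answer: $\frac{1101096528040}{493} \approx 2.2335 \cdot 10^{9}$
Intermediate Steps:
$T = - \frac{16}{3}$ ($T = \left(- \frac{1}{3}\right) 16 = - \frac{16}{3} \approx -5.3333$)
$m = \frac{300784}{493}$ ($m = -5 + \left(\frac{17070}{30} - \frac{22732}{-493}\right) = -5 + \left(17070 \cdot \frac{1}{30} - - \frac{22732}{493}\right) = -5 + \left(569 + \frac{22732}{493}\right) = -5 + \frac{303249}{493} = \frac{300784}{493} \approx 610.11$)
$\left(27402 + m\right) \left(43206 + \left(16932 - -19594\right)\right) = \left(27402 + \frac{300784}{493}\right) \left(43206 + \left(16932 - -19594\right)\right) = \frac{13809970 \left(43206 + \left(16932 + 19594\right)\right)}{493} = \frac{13809970 \left(43206 + 36526\right)}{493} = \frac{13809970}{493} \cdot 79732 = \frac{1101096528040}{493}$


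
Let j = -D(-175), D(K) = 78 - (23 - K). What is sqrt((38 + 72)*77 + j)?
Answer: sqrt(8590) ≈ 92.682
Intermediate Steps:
D(K) = 55 + K (D(K) = 78 + (-23 + K) = 55 + K)
j = 120 (j = -(55 - 175) = -1*(-120) = 120)
sqrt((38 + 72)*77 + j) = sqrt((38 + 72)*77 + 120) = sqrt(110*77 + 120) = sqrt(8470 + 120) = sqrt(8590)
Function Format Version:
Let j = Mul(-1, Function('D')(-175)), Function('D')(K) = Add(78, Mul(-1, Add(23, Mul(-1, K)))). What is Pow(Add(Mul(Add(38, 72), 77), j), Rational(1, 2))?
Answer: Pow(8590, Rational(1, 2)) ≈ 92.682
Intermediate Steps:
Function('D')(K) = Add(55, K) (Function('D')(K) = Add(78, Add(-23, K)) = Add(55, K))
j = 120 (j = Mul(-1, Add(55, -175)) = Mul(-1, -120) = 120)
Pow(Add(Mul(Add(38, 72), 77), j), Rational(1, 2)) = Pow(Add(Mul(Add(38, 72), 77), 120), Rational(1, 2)) = Pow(Add(Mul(110, 77), 120), Rational(1, 2)) = Pow(Add(8470, 120), Rational(1, 2)) = Pow(8590, Rational(1, 2))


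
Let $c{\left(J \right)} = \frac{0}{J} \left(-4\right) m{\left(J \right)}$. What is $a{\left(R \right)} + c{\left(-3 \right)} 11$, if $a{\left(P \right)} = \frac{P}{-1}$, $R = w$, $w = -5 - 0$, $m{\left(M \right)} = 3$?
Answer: $5$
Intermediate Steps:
$w = -5$ ($w = -5 + 0 = -5$)
$R = -5$
$c{\left(J \right)} = 0$ ($c{\left(J \right)} = \frac{0}{J} \left(-4\right) 3 = 0 \left(-4\right) 3 = 0 \cdot 3 = 0$)
$a{\left(P \right)} = - P$ ($a{\left(P \right)} = P \left(-1\right) = - P$)
$a{\left(R \right)} + c{\left(-3 \right)} 11 = \left(-1\right) \left(-5\right) + 0 \cdot 11 = 5 + 0 = 5$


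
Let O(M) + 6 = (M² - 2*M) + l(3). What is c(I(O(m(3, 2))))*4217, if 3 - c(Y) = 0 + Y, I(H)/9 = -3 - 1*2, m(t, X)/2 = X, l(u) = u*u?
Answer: 202416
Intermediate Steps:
l(u) = u²
m(t, X) = 2*X
O(M) = 3 + M² - 2*M (O(M) = -6 + ((M² - 2*M) + 3²) = -6 + ((M² - 2*M) + 9) = -6 + (9 + M² - 2*M) = 3 + M² - 2*M)
I(H) = -45 (I(H) = 9*(-3 - 1*2) = 9*(-3 - 2) = 9*(-5) = -45)
c(Y) = 3 - Y (c(Y) = 3 - (0 + Y) = 3 - Y)
c(I(O(m(3, 2))))*4217 = (3 - 1*(-45))*4217 = (3 + 45)*4217 = 48*4217 = 202416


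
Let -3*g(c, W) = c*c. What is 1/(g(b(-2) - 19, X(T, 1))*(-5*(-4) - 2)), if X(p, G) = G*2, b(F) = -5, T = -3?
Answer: -1/3456 ≈ -0.00028935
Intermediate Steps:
X(p, G) = 2*G
g(c, W) = -c²/3 (g(c, W) = -c*c/3 = -c²/3)
1/(g(b(-2) - 19, X(T, 1))*(-5*(-4) - 2)) = 1/((-(-5 - 19)²/3)*(-5*(-4) - 2)) = 1/((-⅓*(-24)²)*(20 - 2)) = 1/(-⅓*576*18) = 1/(-192*18) = 1/(-3456) = -1/3456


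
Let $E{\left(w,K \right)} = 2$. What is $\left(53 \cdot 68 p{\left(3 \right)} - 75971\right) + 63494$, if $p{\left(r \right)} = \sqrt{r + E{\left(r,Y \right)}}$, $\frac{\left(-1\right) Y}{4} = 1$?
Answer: $-12477 + 3604 \sqrt{5} \approx -4418.2$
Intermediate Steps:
$Y = -4$ ($Y = \left(-4\right) 1 = -4$)
$p{\left(r \right)} = \sqrt{2 + r}$ ($p{\left(r \right)} = \sqrt{r + 2} = \sqrt{2 + r}$)
$\left(53 \cdot 68 p{\left(3 \right)} - 75971\right) + 63494 = \left(53 \cdot 68 \sqrt{2 + 3} - 75971\right) + 63494 = \left(3604 \sqrt{5} - 75971\right) + 63494 = \left(-75971 + 3604 \sqrt{5}\right) + 63494 = -12477 + 3604 \sqrt{5}$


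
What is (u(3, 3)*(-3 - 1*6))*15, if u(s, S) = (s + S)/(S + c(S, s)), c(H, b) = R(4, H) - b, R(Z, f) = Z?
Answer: -405/2 ≈ -202.50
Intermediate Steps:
c(H, b) = 4 - b
u(s, S) = (S + s)/(4 + S - s) (u(s, S) = (s + S)/(S + (4 - s)) = (S + s)/(4 + S - s))
(u(3, 3)*(-3 - 1*6))*15 = (((3 + 3)/(4 + 3 - 1*3))*(-3 - 1*6))*15 = ((6/(4 + 3 - 3))*(-3 - 6))*15 = ((6/4)*(-9))*15 = (((1/4)*6)*(-9))*15 = ((3/2)*(-9))*15 = -27/2*15 = -405/2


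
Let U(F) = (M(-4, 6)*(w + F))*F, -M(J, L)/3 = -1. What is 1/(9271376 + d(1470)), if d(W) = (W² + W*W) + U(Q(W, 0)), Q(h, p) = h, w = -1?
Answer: 1/20071466 ≈ 4.9822e-8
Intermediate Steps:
M(J, L) = 3 (M(J, L) = -3*(-1) = 3)
U(F) = F*(-3 + 3*F) (U(F) = (3*(-1 + F))*F = (-3 + 3*F)*F = F*(-3 + 3*F))
d(W) = 2*W² + 3*W*(-1 + W) (d(W) = (W² + W*W) + 3*W*(-1 + W) = (W² + W²) + 3*W*(-1 + W) = 2*W² + 3*W*(-1 + W))
1/(9271376 + d(1470)) = 1/(9271376 + 1470*(-3 + 5*1470)) = 1/(9271376 + 1470*(-3 + 7350)) = 1/(9271376 + 1470*7347) = 1/(9271376 + 10800090) = 1/20071466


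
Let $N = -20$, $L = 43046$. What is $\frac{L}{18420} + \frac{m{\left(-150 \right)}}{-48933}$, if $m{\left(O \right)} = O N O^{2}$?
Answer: $- \frac{68957979449}{50074770} \approx -1377.1$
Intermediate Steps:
$m{\left(O \right)} = - 20 O^{3}$ ($m{\left(O \right)} = O \left(- 20 O^{2}\right) = - 20 O^{3}$)
$\frac{L}{18420} + \frac{m{\left(-150 \right)}}{-48933} = \frac{43046}{18420} + \frac{\left(-20\right) \left(-150\right)^{3}}{-48933} = 43046 \cdot \frac{1}{18420} + \left(-20\right) \left(-3375000\right) \left(- \frac{1}{48933}\right) = \frac{21523}{9210} + 67500000 \left(- \frac{1}{48933}\right) = \frac{21523}{9210} - \frac{7500000}{5437} = - \frac{68957979449}{50074770}$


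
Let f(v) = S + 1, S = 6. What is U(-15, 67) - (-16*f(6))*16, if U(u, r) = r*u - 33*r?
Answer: -1424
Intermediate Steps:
U(u, r) = -33*r + r*u
f(v) = 7 (f(v) = 6 + 1 = 7)
U(-15, 67) - (-16*f(6))*16 = 67*(-33 - 15) - (-16*7)*16 = 67*(-48) - (-112)*16 = -3216 - 1*(-1792) = -3216 + 1792 = -1424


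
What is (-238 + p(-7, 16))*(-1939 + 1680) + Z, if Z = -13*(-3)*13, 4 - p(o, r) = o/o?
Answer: 61372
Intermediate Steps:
p(o, r) = 3 (p(o, r) = 4 - o/o = 4 - 1*1 = 4 - 1 = 3)
Z = 507 (Z = 39*13 = 507)
(-238 + p(-7, 16))*(-1939 + 1680) + Z = (-238 + 3)*(-1939 + 1680) + 507 = -235*(-259) + 507 = 60865 + 507 = 61372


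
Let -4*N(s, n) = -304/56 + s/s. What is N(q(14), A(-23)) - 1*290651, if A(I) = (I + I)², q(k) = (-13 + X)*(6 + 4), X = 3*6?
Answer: -8138197/28 ≈ -2.9065e+5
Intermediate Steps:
X = 18
q(k) = 50 (q(k) = (-13 + 18)*(6 + 4) = 5*10 = 50)
A(I) = 4*I² (A(I) = (2*I)² = 4*I²)
N(s, n) = 31/28 (N(s, n) = -(-304/56 + s/s)/4 = -(-304*1/56 + 1)/4 = -(-38/7 + 1)/4 = -¼*(-31/7) = 31/28)
N(q(14), A(-23)) - 1*290651 = 31/28 - 1*290651 = 31/28 - 290651 = -8138197/28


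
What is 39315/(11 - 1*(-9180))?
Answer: 39315/9191 ≈ 4.2776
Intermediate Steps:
39315/(11 - 1*(-9180)) = 39315/(11 + 9180) = 39315/9191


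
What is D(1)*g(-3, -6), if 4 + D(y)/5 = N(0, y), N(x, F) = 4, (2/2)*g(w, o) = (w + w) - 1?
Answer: 0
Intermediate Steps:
g(w, o) = -1 + 2*w (g(w, o) = (w + w) - 1 = 2*w - 1 = -1 + 2*w)
D(y) = 0 (D(y) = -20 + 5*4 = -20 + 20 = 0)
D(1)*g(-3, -6) = 0*(-1 + 2*(-3)) = 0*(-1 - 6) = 0*(-7) = 0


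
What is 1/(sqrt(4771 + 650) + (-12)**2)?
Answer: 48/5105 - sqrt(5421)/15315 ≈ 0.0045950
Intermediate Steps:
1/(sqrt(4771 + 650) + (-12)**2) = 1/(sqrt(5421) + 144) = 1/(144 + sqrt(5421))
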